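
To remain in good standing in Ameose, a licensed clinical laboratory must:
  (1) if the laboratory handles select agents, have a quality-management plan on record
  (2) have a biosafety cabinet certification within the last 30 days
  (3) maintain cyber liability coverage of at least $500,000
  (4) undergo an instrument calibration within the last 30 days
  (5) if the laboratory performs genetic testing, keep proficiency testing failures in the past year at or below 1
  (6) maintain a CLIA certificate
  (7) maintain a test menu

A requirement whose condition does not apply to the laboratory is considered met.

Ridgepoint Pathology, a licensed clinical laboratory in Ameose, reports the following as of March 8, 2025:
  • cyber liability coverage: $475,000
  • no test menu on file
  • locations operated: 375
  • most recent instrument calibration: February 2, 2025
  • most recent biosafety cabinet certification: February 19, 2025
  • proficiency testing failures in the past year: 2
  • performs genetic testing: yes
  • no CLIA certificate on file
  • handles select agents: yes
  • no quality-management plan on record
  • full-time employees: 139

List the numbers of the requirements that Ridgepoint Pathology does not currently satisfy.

1. condition 'handles select agents' holds; quality-management plan absent → not met
2. biosafety cabinet certification 17 days ago vs limit 30 → met
3. cyber liability coverage $475,000 < $500,000 → not met
4. instrument calibration 34 days ago vs limit 30 → not met
5. condition 'performs genetic testing' holds; proficiency testing failures in the past year 2 > 1 → not met
6. CLIA certificate absent → not met
7. test menu absent → not met
Not met: 1, 3, 4, 5, 6, 7

1, 3, 4, 5, 6, 7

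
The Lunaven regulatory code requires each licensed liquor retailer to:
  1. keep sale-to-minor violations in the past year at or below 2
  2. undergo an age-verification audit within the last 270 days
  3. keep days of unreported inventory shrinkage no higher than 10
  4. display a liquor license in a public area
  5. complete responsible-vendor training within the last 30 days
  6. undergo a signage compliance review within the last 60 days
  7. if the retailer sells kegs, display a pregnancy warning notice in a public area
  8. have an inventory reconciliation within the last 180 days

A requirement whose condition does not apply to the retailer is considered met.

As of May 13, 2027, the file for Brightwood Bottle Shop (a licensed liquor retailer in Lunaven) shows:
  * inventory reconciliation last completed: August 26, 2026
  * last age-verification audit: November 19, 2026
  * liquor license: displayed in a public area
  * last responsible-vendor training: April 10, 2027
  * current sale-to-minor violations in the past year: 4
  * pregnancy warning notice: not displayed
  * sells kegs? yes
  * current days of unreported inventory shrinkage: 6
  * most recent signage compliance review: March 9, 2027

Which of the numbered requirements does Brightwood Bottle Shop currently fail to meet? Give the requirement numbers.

1, 5, 6, 7, 8

1. sale-to-minor violations in the past year 4 > 2 → not met
2. age-verification audit 175 days ago vs limit 270 → met
3. days of unreported inventory shrinkage 6 ≤ 10 → met
4. liquor license present → met
5. responsible-vendor training 33 days ago vs limit 30 → not met
6. signage compliance review 65 days ago vs limit 60 → not met
7. condition 'sells kegs' holds; pregnancy warning notice absent → not met
8. inventory reconciliation 260 days ago vs limit 180 → not met
Not met: 1, 5, 6, 7, 8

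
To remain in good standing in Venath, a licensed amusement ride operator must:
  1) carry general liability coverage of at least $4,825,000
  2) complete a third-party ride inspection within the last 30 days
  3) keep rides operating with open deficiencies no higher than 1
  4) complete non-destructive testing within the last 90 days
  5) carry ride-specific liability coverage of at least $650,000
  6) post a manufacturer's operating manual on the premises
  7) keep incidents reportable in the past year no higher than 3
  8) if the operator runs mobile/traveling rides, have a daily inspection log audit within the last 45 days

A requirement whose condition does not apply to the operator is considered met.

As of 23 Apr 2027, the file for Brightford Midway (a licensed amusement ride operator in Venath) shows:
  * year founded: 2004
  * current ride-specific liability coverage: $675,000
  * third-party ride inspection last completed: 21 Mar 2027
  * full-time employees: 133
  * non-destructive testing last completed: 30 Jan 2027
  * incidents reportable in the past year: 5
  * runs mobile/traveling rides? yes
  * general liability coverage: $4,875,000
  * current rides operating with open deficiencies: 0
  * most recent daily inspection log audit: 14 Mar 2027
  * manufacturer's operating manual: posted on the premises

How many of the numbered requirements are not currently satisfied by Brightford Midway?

1. general liability coverage $4,875,000 ≥ $4,825,000 → met
2. third-party ride inspection 33 days ago vs limit 30 → not met
3. rides operating with open deficiencies 0 ≤ 1 → met
4. non-destructive testing 83 days ago vs limit 90 → met
5. ride-specific liability coverage $675,000 ≥ $650,000 → met
6. manufacturer's operating manual present → met
7. incidents reportable in the past year 5 > 3 → not met
8. condition 'runs mobile/traveling rides' holds; daily inspection log audit 40 days ago vs limit 45 → met
Not met: 2 of 8

2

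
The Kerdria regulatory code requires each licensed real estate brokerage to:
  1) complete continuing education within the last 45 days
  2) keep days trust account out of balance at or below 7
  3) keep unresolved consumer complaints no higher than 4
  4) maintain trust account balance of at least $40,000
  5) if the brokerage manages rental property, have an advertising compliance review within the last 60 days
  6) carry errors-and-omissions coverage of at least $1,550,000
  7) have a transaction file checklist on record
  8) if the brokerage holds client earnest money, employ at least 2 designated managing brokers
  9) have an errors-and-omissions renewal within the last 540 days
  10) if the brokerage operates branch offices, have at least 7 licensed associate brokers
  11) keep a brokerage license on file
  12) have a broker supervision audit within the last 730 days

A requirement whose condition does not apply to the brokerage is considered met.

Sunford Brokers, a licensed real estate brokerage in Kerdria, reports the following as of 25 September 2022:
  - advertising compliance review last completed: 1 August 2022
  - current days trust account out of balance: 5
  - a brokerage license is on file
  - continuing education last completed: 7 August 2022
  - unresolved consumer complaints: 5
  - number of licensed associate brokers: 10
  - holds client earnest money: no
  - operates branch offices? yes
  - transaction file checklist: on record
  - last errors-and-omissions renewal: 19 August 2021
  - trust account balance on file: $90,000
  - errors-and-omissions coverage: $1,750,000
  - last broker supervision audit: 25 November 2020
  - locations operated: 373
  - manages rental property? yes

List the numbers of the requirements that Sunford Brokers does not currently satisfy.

1. continuing education 49 days ago vs limit 45 → not met
2. days trust account out of balance 5 ≤ 7 → met
3. unresolved consumer complaints 5 > 4 → not met
4. trust account balance $90,000 ≥ $40,000 → met
5. condition 'manages rental property' holds; advertising compliance review 55 days ago vs limit 60 → met
6. errors-and-omissions coverage $1,750,000 ≥ $1,550,000 → met
7. transaction file checklist present → met
8. condition 'holds client earnest money' does not hold → requirement n/a → met
9. errors-and-omissions renewal 402 days ago vs limit 540 → met
10. condition 'operates branch offices' holds; licensed associate brokers 10 ≥ 7 → met
11. brokerage license present → met
12. broker supervision audit 669 days ago vs limit 730 → met
Not met: 1, 3

1, 3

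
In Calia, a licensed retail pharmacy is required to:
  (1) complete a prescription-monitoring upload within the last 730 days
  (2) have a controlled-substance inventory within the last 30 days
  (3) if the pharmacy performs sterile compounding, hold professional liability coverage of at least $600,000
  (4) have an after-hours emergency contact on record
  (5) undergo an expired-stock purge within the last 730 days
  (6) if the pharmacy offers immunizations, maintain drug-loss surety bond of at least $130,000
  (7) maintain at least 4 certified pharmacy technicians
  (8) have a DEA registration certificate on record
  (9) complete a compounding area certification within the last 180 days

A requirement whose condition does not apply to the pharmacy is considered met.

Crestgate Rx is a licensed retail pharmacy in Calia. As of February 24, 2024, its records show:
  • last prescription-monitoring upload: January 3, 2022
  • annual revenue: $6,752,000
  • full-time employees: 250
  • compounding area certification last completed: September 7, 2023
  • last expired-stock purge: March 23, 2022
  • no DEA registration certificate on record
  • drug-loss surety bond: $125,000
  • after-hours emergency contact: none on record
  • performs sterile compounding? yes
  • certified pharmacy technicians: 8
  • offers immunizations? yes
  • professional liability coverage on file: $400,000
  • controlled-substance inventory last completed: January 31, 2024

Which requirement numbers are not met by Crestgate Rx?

1, 3, 4, 6, 8

1. prescription-monitoring upload 782 days ago vs limit 730 → not met
2. controlled-substance inventory 24 days ago vs limit 30 → met
3. condition 'performs sterile compounding' holds; professional liability coverage $400,000 < $600,000 → not met
4. after-hours emergency contact absent → not met
5. expired-stock purge 703 days ago vs limit 730 → met
6. condition 'offers immunizations' holds; drug-loss surety bond $125,000 < $130,000 → not met
7. certified pharmacy technicians 8 ≥ 4 → met
8. DEA registration certificate absent → not met
9. compounding area certification 170 days ago vs limit 180 → met
Not met: 1, 3, 4, 6, 8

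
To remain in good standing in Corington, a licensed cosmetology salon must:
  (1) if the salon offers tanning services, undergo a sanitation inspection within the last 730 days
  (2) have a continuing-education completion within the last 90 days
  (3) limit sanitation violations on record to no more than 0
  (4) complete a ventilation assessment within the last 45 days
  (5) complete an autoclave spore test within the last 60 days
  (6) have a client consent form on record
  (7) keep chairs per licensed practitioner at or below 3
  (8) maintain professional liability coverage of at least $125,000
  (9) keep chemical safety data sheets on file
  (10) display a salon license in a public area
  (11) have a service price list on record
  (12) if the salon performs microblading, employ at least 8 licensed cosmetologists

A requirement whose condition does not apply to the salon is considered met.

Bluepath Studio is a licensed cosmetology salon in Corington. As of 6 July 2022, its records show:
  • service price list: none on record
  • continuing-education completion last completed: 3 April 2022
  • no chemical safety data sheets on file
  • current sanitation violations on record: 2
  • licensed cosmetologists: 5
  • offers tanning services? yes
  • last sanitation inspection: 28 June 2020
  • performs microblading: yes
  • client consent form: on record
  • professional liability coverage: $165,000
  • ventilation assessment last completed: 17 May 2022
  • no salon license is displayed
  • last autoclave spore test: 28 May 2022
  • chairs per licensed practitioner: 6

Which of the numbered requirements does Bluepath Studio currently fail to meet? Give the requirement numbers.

1. condition 'offers tanning services' holds; sanitation inspection 738 days ago vs limit 730 → not met
2. continuing-education completion 94 days ago vs limit 90 → not met
3. sanitation violations on record 2 > 0 → not met
4. ventilation assessment 50 days ago vs limit 45 → not met
5. autoclave spore test 39 days ago vs limit 60 → met
6. client consent form present → met
7. chairs per licensed practitioner 6 > 3 → not met
8. professional liability coverage $165,000 ≥ $125,000 → met
9. chemical safety data sheets absent → not met
10. salon license absent → not met
11. service price list absent → not met
12. condition 'performs microblading' holds; licensed cosmetologists 5 < 8 → not met
Not met: 1, 2, 3, 4, 7, 9, 10, 11, 12

1, 2, 3, 4, 7, 9, 10, 11, 12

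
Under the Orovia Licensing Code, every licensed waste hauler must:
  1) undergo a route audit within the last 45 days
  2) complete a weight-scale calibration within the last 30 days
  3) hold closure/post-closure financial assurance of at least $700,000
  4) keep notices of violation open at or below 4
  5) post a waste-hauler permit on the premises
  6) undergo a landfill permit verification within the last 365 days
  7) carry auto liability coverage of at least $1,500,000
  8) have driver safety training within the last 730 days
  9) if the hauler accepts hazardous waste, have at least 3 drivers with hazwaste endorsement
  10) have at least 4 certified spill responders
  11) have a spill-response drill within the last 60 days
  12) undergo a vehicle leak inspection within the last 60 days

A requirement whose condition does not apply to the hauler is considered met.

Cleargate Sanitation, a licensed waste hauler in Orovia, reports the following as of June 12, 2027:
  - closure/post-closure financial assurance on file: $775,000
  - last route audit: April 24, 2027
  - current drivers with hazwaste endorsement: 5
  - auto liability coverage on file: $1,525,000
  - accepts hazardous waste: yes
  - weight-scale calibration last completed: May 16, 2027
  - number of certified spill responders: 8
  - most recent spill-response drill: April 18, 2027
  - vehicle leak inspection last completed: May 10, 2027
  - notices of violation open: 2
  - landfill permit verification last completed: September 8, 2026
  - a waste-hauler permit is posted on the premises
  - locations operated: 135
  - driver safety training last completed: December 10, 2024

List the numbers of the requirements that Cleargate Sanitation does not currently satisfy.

1. route audit 49 days ago vs limit 45 → not met
2. weight-scale calibration 27 days ago vs limit 30 → met
3. closure/post-closure financial assurance $775,000 ≥ $700,000 → met
4. notices of violation open 2 ≤ 4 → met
5. waste-hauler permit present → met
6. landfill permit verification 277 days ago vs limit 365 → met
7. auto liability coverage $1,525,000 ≥ $1,500,000 → met
8. driver safety training 914 days ago vs limit 730 → not met
9. condition 'accepts hazardous waste' holds; drivers with hazwaste endorsement 5 ≥ 3 → met
10. certified spill responders 8 ≥ 4 → met
11. spill-response drill 55 days ago vs limit 60 → met
12. vehicle leak inspection 33 days ago vs limit 60 → met
Not met: 1, 8

1, 8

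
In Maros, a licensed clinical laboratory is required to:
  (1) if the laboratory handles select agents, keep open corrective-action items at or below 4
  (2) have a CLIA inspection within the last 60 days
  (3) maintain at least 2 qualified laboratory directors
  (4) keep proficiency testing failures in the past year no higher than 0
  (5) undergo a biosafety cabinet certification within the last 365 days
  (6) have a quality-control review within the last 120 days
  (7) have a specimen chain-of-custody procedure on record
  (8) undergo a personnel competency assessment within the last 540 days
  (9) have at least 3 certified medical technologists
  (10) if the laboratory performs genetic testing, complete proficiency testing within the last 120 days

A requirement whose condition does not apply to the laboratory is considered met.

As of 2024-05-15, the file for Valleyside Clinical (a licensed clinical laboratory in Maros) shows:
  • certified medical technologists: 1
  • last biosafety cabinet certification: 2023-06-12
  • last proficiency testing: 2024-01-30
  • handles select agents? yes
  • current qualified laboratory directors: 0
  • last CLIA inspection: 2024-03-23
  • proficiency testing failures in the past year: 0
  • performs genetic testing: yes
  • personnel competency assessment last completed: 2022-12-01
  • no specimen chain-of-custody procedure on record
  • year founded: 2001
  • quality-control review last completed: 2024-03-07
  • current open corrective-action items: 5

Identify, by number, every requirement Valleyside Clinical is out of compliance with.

1. condition 'handles select agents' holds; open corrective-action items 5 > 4 → not met
2. CLIA inspection 53 days ago vs limit 60 → met
3. qualified laboratory directors 0 < 2 → not met
4. proficiency testing failures in the past year 0 ≤ 0 → met
5. biosafety cabinet certification 338 days ago vs limit 365 → met
6. quality-control review 69 days ago vs limit 120 → met
7. specimen chain-of-custody procedure absent → not met
8. personnel competency assessment 531 days ago vs limit 540 → met
9. certified medical technologists 1 < 3 → not met
10. condition 'performs genetic testing' holds; proficiency testing 106 days ago vs limit 120 → met
Not met: 1, 3, 7, 9

1, 3, 7, 9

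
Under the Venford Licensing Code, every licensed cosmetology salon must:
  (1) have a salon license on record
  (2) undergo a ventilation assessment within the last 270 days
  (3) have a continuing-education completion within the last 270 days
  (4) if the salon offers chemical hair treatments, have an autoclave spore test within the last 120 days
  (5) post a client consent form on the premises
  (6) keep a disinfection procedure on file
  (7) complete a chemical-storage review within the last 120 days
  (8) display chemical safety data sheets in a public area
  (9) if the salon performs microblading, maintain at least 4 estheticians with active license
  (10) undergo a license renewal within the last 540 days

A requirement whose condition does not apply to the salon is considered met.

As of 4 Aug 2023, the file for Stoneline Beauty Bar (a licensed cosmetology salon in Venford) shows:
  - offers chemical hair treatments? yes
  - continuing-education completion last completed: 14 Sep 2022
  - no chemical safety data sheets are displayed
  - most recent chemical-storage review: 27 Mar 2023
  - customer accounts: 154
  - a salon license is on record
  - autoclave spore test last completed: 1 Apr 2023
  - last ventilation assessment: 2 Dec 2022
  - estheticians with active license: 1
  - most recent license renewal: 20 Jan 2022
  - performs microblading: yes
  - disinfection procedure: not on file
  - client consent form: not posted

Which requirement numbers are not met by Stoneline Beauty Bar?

1. salon license present → met
2. ventilation assessment 245 days ago vs limit 270 → met
3. continuing-education completion 324 days ago vs limit 270 → not met
4. condition 'offers chemical hair treatments' holds; autoclave spore test 125 days ago vs limit 120 → not met
5. client consent form absent → not met
6. disinfection procedure absent → not met
7. chemical-storage review 130 days ago vs limit 120 → not met
8. chemical safety data sheets absent → not met
9. condition 'performs microblading' holds; estheticians with active license 1 < 4 → not met
10. license renewal 561 days ago vs limit 540 → not met
Not met: 3, 4, 5, 6, 7, 8, 9, 10

3, 4, 5, 6, 7, 8, 9, 10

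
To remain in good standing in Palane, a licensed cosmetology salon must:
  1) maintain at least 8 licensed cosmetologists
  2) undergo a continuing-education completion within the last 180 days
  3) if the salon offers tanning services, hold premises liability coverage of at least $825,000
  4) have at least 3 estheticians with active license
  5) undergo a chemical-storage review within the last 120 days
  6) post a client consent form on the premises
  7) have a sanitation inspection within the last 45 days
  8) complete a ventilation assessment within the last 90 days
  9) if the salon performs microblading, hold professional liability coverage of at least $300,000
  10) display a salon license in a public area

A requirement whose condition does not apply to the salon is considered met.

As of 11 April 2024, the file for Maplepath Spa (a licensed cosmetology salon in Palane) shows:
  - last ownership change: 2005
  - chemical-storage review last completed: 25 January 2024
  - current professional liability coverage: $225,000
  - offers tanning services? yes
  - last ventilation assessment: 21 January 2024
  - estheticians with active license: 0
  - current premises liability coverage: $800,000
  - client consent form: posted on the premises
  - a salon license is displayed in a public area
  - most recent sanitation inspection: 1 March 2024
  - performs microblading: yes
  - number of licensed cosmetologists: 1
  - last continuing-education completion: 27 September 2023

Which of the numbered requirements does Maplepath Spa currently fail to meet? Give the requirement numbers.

1, 2, 3, 4, 9

1. licensed cosmetologists 1 < 8 → not met
2. continuing-education completion 197 days ago vs limit 180 → not met
3. condition 'offers tanning services' holds; premises liability coverage $800,000 < $825,000 → not met
4. estheticians with active license 0 < 3 → not met
5. chemical-storage review 77 days ago vs limit 120 → met
6. client consent form present → met
7. sanitation inspection 41 days ago vs limit 45 → met
8. ventilation assessment 81 days ago vs limit 90 → met
9. condition 'performs microblading' holds; professional liability coverage $225,000 < $300,000 → not met
10. salon license present → met
Not met: 1, 2, 3, 4, 9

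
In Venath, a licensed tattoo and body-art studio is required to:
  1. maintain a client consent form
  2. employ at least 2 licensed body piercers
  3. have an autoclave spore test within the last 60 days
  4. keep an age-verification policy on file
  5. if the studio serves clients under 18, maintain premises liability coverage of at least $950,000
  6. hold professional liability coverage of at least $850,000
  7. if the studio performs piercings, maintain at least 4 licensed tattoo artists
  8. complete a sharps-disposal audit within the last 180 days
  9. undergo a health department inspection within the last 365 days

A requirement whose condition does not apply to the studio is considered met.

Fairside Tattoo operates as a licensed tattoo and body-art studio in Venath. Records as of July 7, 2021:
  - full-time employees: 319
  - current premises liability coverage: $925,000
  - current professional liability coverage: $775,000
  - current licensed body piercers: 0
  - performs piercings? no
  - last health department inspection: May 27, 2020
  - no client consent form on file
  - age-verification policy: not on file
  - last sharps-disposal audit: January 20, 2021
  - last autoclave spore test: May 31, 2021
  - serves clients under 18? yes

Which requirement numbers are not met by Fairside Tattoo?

1. client consent form absent → not met
2. licensed body piercers 0 < 2 → not met
3. autoclave spore test 37 days ago vs limit 60 → met
4. age-verification policy absent → not met
5. condition 'serves clients under 18' holds; premises liability coverage $925,000 < $950,000 → not met
6. professional liability coverage $775,000 < $850,000 → not met
7. condition 'performs piercings' does not hold → requirement n/a → met
8. sharps-disposal audit 168 days ago vs limit 180 → met
9. health department inspection 406 days ago vs limit 365 → not met
Not met: 1, 2, 4, 5, 6, 9

1, 2, 4, 5, 6, 9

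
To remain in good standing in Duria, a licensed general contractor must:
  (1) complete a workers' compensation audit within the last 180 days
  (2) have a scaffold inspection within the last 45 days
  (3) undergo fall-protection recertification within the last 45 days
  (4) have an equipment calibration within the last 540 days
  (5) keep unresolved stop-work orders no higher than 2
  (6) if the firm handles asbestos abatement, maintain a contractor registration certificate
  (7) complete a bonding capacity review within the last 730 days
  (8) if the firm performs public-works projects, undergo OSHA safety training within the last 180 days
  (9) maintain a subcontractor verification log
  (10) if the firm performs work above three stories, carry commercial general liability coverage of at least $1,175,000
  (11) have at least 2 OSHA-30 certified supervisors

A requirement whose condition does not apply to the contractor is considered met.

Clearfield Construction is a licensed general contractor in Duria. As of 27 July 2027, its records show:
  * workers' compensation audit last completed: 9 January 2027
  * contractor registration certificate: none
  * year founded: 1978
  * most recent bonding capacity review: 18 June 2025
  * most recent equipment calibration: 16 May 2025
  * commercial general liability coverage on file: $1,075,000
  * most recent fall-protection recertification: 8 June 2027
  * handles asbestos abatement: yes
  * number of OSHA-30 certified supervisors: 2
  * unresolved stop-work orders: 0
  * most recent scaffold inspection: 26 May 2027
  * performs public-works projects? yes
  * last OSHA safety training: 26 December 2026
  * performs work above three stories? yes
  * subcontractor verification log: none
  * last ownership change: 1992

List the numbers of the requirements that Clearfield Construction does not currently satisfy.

1. workers' compensation audit 199 days ago vs limit 180 → not met
2. scaffold inspection 62 days ago vs limit 45 → not met
3. fall-protection recertification 49 days ago vs limit 45 → not met
4. equipment calibration 802 days ago vs limit 540 → not met
5. unresolved stop-work orders 0 ≤ 2 → met
6. condition 'handles asbestos abatement' holds; contractor registration certificate absent → not met
7. bonding capacity review 769 days ago vs limit 730 → not met
8. condition 'performs public-works projects' holds; OSHA safety training 213 days ago vs limit 180 → not met
9. subcontractor verification log absent → not met
10. condition 'performs work above three stories' holds; commercial general liability coverage $1,075,000 < $1,175,000 → not met
11. OSHA-30 certified supervisors 2 ≥ 2 → met
Not met: 1, 2, 3, 4, 6, 7, 8, 9, 10

1, 2, 3, 4, 6, 7, 8, 9, 10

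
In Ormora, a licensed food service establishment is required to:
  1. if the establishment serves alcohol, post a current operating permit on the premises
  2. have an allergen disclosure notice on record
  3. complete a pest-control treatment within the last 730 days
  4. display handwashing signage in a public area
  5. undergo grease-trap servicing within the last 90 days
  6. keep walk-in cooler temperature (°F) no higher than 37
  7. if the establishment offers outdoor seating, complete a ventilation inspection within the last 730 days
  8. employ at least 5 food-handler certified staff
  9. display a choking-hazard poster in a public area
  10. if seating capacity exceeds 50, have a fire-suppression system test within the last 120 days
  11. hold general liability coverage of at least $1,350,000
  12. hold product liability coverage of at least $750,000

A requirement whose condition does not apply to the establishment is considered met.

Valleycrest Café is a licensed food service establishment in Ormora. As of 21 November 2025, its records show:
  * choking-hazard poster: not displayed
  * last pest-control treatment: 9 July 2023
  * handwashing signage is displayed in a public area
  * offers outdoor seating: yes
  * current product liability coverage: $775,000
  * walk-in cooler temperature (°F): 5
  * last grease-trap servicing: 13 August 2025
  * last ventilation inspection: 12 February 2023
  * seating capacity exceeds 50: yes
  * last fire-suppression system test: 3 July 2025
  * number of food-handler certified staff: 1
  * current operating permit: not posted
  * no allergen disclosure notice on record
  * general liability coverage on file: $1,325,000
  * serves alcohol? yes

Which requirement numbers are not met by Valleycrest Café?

1. condition 'serves alcohol' holds; current operating permit absent → not met
2. allergen disclosure notice absent → not met
3. pest-control treatment 866 days ago vs limit 730 → not met
4. handwashing signage present → met
5. grease-trap servicing 100 days ago vs limit 90 → not met
6. walk-in cooler temperature (°F) 5 ≤ 37 → met
7. condition 'offers outdoor seating' holds; ventilation inspection 1013 days ago vs limit 730 → not met
8. food-handler certified staff 1 < 5 → not met
9. choking-hazard poster absent → not met
10. condition 'seating capacity exceeds 50' holds; fire-suppression system test 141 days ago vs limit 120 → not met
11. general liability coverage $1,325,000 < $1,350,000 → not met
12. product liability coverage $775,000 ≥ $750,000 → met
Not met: 1, 2, 3, 5, 7, 8, 9, 10, 11

1, 2, 3, 5, 7, 8, 9, 10, 11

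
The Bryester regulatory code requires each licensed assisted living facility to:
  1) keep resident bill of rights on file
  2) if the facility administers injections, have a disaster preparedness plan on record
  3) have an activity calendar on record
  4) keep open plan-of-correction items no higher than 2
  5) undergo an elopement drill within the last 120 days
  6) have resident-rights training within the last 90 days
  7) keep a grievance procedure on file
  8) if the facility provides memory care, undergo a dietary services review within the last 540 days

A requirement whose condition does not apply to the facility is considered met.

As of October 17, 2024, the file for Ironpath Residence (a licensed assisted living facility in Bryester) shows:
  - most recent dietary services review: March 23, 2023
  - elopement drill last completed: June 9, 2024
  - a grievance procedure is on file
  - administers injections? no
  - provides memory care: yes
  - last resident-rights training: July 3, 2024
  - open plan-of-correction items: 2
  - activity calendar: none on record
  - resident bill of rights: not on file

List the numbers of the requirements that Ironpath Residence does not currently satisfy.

1. resident bill of rights absent → not met
2. condition 'administers injections' does not hold → requirement n/a → met
3. activity calendar absent → not met
4. open plan-of-correction items 2 ≤ 2 → met
5. elopement drill 130 days ago vs limit 120 → not met
6. resident-rights training 106 days ago vs limit 90 → not met
7. grievance procedure present → met
8. condition 'provides memory care' holds; dietary services review 574 days ago vs limit 540 → not met
Not met: 1, 3, 5, 6, 8

1, 3, 5, 6, 8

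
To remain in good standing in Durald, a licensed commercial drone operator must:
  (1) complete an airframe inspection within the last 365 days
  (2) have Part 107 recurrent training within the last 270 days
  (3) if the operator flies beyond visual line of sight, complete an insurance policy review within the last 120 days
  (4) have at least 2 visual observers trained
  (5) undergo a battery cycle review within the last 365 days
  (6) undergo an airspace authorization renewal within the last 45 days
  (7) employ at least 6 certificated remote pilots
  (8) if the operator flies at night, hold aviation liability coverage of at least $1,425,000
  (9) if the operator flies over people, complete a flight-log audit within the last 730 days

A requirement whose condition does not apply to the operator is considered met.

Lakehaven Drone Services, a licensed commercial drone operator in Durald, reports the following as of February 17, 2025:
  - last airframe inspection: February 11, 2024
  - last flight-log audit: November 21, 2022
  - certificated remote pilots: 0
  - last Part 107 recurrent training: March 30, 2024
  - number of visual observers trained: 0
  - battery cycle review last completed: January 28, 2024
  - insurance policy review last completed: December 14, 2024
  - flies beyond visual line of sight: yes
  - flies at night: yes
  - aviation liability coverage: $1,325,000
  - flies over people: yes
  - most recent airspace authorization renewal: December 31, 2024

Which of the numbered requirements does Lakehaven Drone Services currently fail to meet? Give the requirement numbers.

1. airframe inspection 372 days ago vs limit 365 → not met
2. Part 107 recurrent training 324 days ago vs limit 270 → not met
3. condition 'flies beyond visual line of sight' holds; insurance policy review 65 days ago vs limit 120 → met
4. visual observers trained 0 < 2 → not met
5. battery cycle review 386 days ago vs limit 365 → not met
6. airspace authorization renewal 48 days ago vs limit 45 → not met
7. certificated remote pilots 0 < 6 → not met
8. condition 'flies at night' holds; aviation liability coverage $1,325,000 < $1,425,000 → not met
9. condition 'flies over people' holds; flight-log audit 819 days ago vs limit 730 → not met
Not met: 1, 2, 4, 5, 6, 7, 8, 9

1, 2, 4, 5, 6, 7, 8, 9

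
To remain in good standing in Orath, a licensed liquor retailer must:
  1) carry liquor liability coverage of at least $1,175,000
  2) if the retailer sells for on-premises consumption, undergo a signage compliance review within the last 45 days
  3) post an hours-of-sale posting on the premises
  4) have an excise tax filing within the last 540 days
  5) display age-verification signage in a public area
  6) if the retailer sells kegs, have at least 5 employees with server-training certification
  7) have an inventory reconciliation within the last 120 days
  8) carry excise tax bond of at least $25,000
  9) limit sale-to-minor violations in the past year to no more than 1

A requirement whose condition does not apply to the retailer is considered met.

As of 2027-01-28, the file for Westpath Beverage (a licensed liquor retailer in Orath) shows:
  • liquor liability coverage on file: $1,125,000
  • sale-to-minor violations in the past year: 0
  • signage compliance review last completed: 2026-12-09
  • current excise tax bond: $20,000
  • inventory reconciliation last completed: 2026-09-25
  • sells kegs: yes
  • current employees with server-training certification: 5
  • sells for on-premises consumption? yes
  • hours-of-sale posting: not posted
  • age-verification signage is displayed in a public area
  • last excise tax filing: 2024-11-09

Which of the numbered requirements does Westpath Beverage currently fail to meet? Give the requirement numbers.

1. liquor liability coverage $1,125,000 < $1,175,000 → not met
2. condition 'sells for on-premises consumption' holds; signage compliance review 50 days ago vs limit 45 → not met
3. hours-of-sale posting absent → not met
4. excise tax filing 810 days ago vs limit 540 → not met
5. age-verification signage present → met
6. condition 'sells kegs' holds; employees with server-training certification 5 ≥ 5 → met
7. inventory reconciliation 125 days ago vs limit 120 → not met
8. excise tax bond $20,000 < $25,000 → not met
9. sale-to-minor violations in the past year 0 ≤ 1 → met
Not met: 1, 2, 3, 4, 7, 8

1, 2, 3, 4, 7, 8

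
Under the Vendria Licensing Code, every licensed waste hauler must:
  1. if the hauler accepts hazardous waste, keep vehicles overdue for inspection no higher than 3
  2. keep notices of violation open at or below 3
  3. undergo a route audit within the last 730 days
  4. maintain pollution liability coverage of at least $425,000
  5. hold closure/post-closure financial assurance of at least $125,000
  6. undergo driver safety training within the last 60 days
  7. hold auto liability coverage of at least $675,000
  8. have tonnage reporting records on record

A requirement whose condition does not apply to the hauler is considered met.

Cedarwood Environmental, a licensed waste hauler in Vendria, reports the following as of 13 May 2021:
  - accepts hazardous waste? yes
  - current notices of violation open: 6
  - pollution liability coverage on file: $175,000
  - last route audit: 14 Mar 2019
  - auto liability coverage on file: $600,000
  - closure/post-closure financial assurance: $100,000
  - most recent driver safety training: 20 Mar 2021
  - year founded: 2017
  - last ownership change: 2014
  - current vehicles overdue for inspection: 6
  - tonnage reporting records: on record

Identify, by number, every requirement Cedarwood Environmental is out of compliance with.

1, 2, 3, 4, 5, 7

1. condition 'accepts hazardous waste' holds; vehicles overdue for inspection 6 > 3 → not met
2. notices of violation open 6 > 3 → not met
3. route audit 791 days ago vs limit 730 → not met
4. pollution liability coverage $175,000 < $425,000 → not met
5. closure/post-closure financial assurance $100,000 < $125,000 → not met
6. driver safety training 54 days ago vs limit 60 → met
7. auto liability coverage $600,000 < $675,000 → not met
8. tonnage reporting records present → met
Not met: 1, 2, 3, 4, 5, 7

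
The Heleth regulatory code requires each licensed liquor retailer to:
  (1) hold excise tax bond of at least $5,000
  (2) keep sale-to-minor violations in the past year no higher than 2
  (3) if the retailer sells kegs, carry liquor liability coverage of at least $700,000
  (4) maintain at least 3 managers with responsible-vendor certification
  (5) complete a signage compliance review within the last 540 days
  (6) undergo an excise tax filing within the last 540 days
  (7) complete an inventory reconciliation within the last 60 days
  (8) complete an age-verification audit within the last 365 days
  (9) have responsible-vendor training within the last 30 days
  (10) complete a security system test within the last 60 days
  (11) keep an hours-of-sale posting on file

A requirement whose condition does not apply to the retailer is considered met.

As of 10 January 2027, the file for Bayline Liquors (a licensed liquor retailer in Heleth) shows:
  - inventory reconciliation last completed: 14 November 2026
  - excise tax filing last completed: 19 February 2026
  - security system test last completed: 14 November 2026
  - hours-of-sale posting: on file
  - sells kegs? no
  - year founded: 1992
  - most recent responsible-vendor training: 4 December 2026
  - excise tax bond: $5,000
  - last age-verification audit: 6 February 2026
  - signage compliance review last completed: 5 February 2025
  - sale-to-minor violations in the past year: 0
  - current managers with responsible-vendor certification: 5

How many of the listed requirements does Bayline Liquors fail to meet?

2

1. excise tax bond $5,000 ≥ $5,000 → met
2. sale-to-minor violations in the past year 0 ≤ 2 → met
3. condition 'sells kegs' does not hold → requirement n/a → met
4. managers with responsible-vendor certification 5 ≥ 3 → met
5. signage compliance review 704 days ago vs limit 540 → not met
6. excise tax filing 325 days ago vs limit 540 → met
7. inventory reconciliation 57 days ago vs limit 60 → met
8. age-verification audit 338 days ago vs limit 365 → met
9. responsible-vendor training 37 days ago vs limit 30 → not met
10. security system test 57 days ago vs limit 60 → met
11. hours-of-sale posting present → met
Not met: 2 of 11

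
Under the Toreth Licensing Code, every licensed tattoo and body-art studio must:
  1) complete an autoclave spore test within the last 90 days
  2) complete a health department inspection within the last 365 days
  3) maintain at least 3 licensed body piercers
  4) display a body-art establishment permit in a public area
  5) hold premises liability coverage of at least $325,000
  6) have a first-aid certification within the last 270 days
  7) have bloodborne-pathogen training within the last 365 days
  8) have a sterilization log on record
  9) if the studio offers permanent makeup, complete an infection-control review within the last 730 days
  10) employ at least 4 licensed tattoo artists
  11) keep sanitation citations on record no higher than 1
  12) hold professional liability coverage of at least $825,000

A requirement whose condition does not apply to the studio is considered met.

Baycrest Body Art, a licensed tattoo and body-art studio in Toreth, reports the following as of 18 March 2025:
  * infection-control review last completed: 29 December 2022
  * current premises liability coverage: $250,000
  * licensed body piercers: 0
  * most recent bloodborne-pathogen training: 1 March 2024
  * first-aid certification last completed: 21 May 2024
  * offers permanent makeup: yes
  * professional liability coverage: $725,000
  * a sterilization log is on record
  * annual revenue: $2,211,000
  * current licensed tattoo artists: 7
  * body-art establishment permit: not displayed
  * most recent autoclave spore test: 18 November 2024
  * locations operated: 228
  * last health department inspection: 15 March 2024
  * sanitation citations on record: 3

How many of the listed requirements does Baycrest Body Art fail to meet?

10

1. autoclave spore test 120 days ago vs limit 90 → not met
2. health department inspection 368 days ago vs limit 365 → not met
3. licensed body piercers 0 < 3 → not met
4. body-art establishment permit absent → not met
5. premises liability coverage $250,000 < $325,000 → not met
6. first-aid certification 301 days ago vs limit 270 → not met
7. bloodborne-pathogen training 382 days ago vs limit 365 → not met
8. sterilization log present → met
9. condition 'offers permanent makeup' holds; infection-control review 810 days ago vs limit 730 → not met
10. licensed tattoo artists 7 ≥ 4 → met
11. sanitation citations on record 3 > 1 → not met
12. professional liability coverage $725,000 < $825,000 → not met
Not met: 10 of 12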